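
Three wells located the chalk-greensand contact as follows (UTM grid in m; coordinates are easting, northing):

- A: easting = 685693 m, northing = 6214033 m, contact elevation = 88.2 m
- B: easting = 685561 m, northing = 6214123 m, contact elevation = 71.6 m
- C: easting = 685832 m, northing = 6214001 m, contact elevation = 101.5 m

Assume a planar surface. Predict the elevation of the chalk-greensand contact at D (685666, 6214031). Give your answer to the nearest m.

Let the plane be z = a·easting + b·northing + c.
B−A: −132a + 90b = −16.6;  C−A: 139a − 32b = 13.3.
Solving gives a = 0.08035240, b = −0.06659426.
Then c = 88.2 − a·685693 − b·6214033 = 358810.02.
At (685666, 6214031): z = 55094.9 − 413818.8 + 358810.02 = 86.2 m.

86 m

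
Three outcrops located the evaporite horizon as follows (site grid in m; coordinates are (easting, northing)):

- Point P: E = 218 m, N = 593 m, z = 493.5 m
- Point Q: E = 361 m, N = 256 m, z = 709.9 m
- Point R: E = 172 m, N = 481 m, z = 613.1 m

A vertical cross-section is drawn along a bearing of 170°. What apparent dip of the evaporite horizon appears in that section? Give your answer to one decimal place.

Two edge vectors: Point P→Point Q = (143, -337, 216.4), Point P→Point R = (-46, -112, 119.6).
Normal n = (Point P→Point Q) × (Point P→Point R) = (-16068.4, -27057.2, -31518).
So ∂z/∂E = −n_x/n_z = −0.50982 and ∂z/∂N = −n_y/n_z = −0.85847.
Unit vector along 170° is (sin 170°, cos 170°) = (0.1736, -0.9848).
Slope in that direction = a·(0.1736) + b·(-0.9848) = 0.75690.
Apparent dip = arctan|0.75690| = 37.1° (true dip is 45.0°, so apparent ≤ true as expected).

37.1°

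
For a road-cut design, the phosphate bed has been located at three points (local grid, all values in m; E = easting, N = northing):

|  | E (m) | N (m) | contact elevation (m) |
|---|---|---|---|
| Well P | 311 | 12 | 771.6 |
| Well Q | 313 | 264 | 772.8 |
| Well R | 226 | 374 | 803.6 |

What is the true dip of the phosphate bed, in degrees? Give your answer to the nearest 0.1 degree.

Let the plane be z = a·E + b·N + c.
Well Q−Well P: 2a + 252b = 1.2;  Well R−Well P: −85a + 362b = 32.
Solving gives a = −0.34454, b = 0.00750.
Gradient magnitude |∇z| = √(a² + b²) = √(0.11871 + 0.00006) = 0.34463.
True dip = arctan(0.34463) = 19.0°, dipping toward E (azimuth ≈ 091°).

19.0°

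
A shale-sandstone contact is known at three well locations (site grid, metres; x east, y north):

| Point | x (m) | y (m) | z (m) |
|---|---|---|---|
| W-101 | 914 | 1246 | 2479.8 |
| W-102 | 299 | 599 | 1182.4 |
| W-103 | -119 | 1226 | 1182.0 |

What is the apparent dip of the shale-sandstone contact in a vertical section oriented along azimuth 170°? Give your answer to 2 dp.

Let the plane be z = a·x + b·y + c.
W-102−W-101: −615a − 647b = −1297.4;  W-103−W-101: −1033a − 20b = −1297.8.
Solving gives a = 1.24034, b = 0.82626.
Unit vector along 170° is (sin 170°, cos 170°) = (0.1736, -0.9848).
Slope in that direction = a·(0.1736) + b·(-0.9848) = −0.59832.
Apparent dip = arctan|0.59832| = 30.89° (true dip is 56.1°, so apparent ≤ true as expected).

30.89°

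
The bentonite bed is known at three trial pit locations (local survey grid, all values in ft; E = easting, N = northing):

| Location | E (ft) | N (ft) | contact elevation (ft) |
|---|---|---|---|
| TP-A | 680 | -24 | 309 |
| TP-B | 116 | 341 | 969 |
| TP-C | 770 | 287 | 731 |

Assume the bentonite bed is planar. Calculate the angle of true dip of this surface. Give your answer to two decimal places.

Two edge vectors: TP-A→TP-B = (-564, 365, 660), TP-A→TP-C = (90, 311, 422).
Normal n = (TP-A→TP-B) × (TP-A→TP-C) = (-51230, 297408, -208254).
So ∂z/∂E = −n_x/n_z = −0.24600 and ∂z/∂N = −n_y/n_z = 1.42810.
Gradient magnitude |∇z| = √(a² + b²) = √(0.06051 + 2.03948) = 1.44913.
True dip = arctan(1.44913) = 55.39°, dipping toward S (azimuth ≈ 170°).

55.39°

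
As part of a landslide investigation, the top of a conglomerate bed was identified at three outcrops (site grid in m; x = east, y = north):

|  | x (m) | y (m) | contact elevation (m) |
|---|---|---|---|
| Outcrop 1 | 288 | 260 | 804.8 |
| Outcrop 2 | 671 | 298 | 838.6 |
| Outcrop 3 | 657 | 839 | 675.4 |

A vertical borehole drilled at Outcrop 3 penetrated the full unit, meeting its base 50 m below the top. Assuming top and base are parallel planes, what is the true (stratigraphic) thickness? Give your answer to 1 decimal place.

47.6 m

Two edge vectors: Outcrop 1→Outcrop 2 = (383, 38, 33.8), Outcrop 1→Outcrop 3 = (369, 579, -129.4).
Normal n = (Outcrop 1→Outcrop 2) × (Outcrop 1→Outcrop 3) = (-24487.4, 62032.4, 207735).
So ∂z/∂x = −n_x/n_z = 0.11788 and ∂z/∂y = −n_y/n_z = −0.29861.
|∇z| = √(a²+b²) = 0.32104, so dip δ = arctan(0.32104) = 17.80°.
True thickness = vertical thickness × cos δ = 50 × cos 17.80° = 47.6 m.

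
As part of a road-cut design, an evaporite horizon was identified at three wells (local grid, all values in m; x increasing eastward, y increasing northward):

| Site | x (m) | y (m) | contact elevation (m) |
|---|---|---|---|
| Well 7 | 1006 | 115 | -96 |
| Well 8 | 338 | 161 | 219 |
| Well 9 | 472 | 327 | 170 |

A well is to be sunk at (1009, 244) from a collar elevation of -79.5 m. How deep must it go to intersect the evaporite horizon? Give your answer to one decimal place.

7.5 m

Let the plane be z = a·x + b·y + c.
Well 8−Well 7: −668a + 46b = 315;  Well 9−Well 7: −534a + 212b = 266.
Solving gives a = −0.465981, b = 0.080973.
Then c = -96 − a·1006 − b·115 = 363.46.
At (1009, 244): z_contact = −470.17 + 19.76 + 363.46 = -86.95 m.
Depth below ground = -79.5 − (-86.95) = 7.5 m.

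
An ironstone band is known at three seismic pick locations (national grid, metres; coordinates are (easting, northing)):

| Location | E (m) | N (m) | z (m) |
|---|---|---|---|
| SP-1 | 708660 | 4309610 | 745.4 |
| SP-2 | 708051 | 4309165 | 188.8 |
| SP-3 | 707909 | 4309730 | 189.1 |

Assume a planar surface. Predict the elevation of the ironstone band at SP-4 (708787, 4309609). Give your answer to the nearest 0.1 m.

Let the plane be z = a·E + b·N + c.
SP-2−SP-1: −609a − 445b = −556.6;  SP-3−SP-1: −751a + 120b = −556.3.
Solving gives a = 0.771826162, b = 0.194512062.
Then c = 745.4 − a·708660 − b·4309610 = −1384488.05.
At (708787, 4309609): z = 547060.3 + 838270.9 − 1384488.05 = 843.2 m.

843.2 m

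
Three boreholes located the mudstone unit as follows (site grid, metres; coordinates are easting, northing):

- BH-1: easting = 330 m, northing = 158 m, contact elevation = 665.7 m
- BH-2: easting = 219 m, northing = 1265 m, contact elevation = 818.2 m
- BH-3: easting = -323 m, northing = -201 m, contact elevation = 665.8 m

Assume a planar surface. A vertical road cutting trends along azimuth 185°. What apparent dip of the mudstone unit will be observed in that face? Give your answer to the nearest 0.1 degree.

7.1°

Let the plane be z = a·easting + b·northing + c.
BH-2−BH-1: −111a + 1107b = 152.5;  BH-3−BH-1: −653a − 359b = 0.1.
Solving gives a = −0.07192, b = 0.13055.
Unit vector along 185° is (sin 185°, cos 185°) = (-0.0872, -0.9962).
Slope in that direction = a·(-0.0872) + b·(-0.9962) = −0.12378.
Apparent dip = arctan|0.12378| = 7.1° (true dip is 8.5°, so apparent ≤ true as expected).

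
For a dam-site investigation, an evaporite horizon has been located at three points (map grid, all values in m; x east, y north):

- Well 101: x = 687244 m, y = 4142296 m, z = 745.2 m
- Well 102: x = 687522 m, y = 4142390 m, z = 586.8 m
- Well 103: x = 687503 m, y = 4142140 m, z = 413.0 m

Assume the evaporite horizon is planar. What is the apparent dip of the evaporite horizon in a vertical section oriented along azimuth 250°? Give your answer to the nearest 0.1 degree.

27.3°

Let the plane be z = a·x + b·y + c.
Well 102−Well 101: 278a + 94b = −158.4;  Well 103−Well 101: 259a − 156b = −332.2.
Solving gives a = −0.82608, b = 0.75798.
Unit vector along 250° is (sin 250°, cos 250°) = (-0.9397, -0.3420).
Slope in that direction = a·(-0.9397) + b·(-0.3420) = 0.51702.
Apparent dip = arctan|0.51702| = 27.3° (true dip is 48.3°, so apparent ≤ true as expected).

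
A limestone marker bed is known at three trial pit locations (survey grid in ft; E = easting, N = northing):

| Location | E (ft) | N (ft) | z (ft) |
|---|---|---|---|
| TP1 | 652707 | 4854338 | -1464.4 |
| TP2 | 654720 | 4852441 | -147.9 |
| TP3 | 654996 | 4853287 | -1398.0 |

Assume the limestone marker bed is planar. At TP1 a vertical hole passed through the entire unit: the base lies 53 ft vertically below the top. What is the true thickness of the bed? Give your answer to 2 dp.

30.64 ft

Let the plane be z = a·E + b·N + c.
TP2−TP1: 2013a − 1897b = 1316.5;  TP3−TP1: 2289a − 1051b = 66.4.
Solving gives a = −0.56485, b = −1.29338.
|∇z| = √(a²+b²) = 1.41134, so dip δ = arctan(1.41134) = 54.68°.
True thickness = vertical thickness × cos δ = 53 × cos 54.68° = 30.64 ft.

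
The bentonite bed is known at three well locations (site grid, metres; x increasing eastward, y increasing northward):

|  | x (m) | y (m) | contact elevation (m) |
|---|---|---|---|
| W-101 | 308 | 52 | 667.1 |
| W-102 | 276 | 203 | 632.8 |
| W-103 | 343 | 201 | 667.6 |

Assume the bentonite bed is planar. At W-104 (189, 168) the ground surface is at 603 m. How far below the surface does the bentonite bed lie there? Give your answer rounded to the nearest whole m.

11 m

Let the plane be z = a·x + b·y + c.
W-102−W-101: −32a + 151b = −34.3;  W-103−W-101: 35a + 149b = 0.5.
Solving gives a = 0.51589, b = −0.11783.
Then c = 667.1 − a·308 − b·52 = 514.33.
At (189, 168): z_contact = 97.5 − 19.8 + 514.33 = 592.0 m.
Depth below ground = 603 − 592.0 = 11 m.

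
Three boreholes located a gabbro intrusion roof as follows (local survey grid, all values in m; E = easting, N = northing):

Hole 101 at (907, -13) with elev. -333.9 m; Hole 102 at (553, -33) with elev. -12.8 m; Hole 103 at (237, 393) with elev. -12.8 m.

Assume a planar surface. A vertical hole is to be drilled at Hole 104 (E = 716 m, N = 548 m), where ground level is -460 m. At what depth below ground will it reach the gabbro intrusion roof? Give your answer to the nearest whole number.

Let the plane be z = a·E + b·N + c.
Hole 102−Hole 101: −354a − 20b = 321.1;  Hole 103−Hole 101: −670a + 406b = 321.1.
Solving gives a = −0.87058, b = −0.64578.
Then c = -333.9 − a·907 − b·-13 = 447.32.
At (716, 548): z_contact = −623.3 − 353.9 + 447.32 = -529.9 m.
Depth below ground = -460 − (-529.9) = 70 m.

70 m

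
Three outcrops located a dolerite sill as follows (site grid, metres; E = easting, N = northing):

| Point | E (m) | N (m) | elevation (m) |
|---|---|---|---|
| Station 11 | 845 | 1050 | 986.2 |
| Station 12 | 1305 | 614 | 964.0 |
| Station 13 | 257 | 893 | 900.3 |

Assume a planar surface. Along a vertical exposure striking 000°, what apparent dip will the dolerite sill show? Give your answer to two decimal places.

Let the plane be z = a·E + b·N + c.
Station 12−Station 11: 460a − 436b = −22.2;  Station 13−Station 11: −588a − 157b = −85.9.
Solving gives a = 0.10337, b = 0.15998.
Unit vector along 000° is (sin 0°, cos 0°) = (0.0000, 1.0000).
Slope in that direction = a·(0.0000) + b·(1.0000) = 0.15998.
Apparent dip = arctan|0.15998| = 9.09° (true dip is 10.8°, so apparent ≤ true as expected).

9.09°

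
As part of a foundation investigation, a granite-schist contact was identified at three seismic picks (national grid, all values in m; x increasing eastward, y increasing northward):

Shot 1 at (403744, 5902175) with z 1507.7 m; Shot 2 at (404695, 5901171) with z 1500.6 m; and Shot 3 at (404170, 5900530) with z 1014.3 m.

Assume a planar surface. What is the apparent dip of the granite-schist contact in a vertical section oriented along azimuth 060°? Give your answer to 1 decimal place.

29.8°

Let the plane be z = a·x + b·y + c.
Shot 2−Shot 1: 951a − 1004b = −7.1;  Shot 3−Shot 1: 426a − 1645b = −493.4.
Solving gives a = 0.42553, b = 0.41014.
Unit vector along 060° is (sin 60°, cos 60°) = (0.8660, 0.5000).
Slope in that direction = a·(0.8660) + b·(0.5000) = 0.57359.
Apparent dip = arctan|0.57359| = 29.8° (true dip is 30.6°, so apparent ≤ true as expected).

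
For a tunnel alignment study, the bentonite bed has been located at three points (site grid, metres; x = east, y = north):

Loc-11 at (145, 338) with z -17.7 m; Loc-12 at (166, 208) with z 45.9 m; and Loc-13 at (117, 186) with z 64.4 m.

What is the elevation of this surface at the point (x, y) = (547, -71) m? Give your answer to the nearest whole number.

Two edge vectors: Loc-11→Loc-12 = (21, -130, 63.6), Loc-11→Loc-13 = (-28, -152, 82.1).
Normal n = (Loc-11→Loc-12) × (Loc-11→Loc-13) = (-1005.8, -3504.9, -6832).
So ∂z/∂x = −n_x/n_z = −0.14722 and ∂z/∂y = −n_y/n_z = −0.51301.
Intercept c from Loc-11: -17.7 + 21.35 + 173.40 = 177.04.
At (547, -71): z = −80.5 + 36.4 + 177.04 = 132.9 m.

133 m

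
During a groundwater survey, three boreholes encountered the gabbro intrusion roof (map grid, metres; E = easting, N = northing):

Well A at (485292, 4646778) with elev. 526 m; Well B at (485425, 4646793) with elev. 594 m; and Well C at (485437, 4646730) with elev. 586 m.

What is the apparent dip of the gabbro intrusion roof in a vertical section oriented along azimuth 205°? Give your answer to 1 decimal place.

Let the plane be z = a·E + b·N + c.
Well B−Well A: 133a + 15b = 68;  Well C−Well A: 145a − 48b = 60.
Solving gives a = 0.48651, b = 0.21965.
Unit vector along 205° is (sin 205°, cos 205°) = (-0.4226, -0.9063).
Slope in that direction = a·(-0.4226) + b·(-0.9063) = −0.40468.
Apparent dip = arctan|0.40468| = 22.0° (true dip is 28.1°, so apparent ≤ true as expected).

22.0°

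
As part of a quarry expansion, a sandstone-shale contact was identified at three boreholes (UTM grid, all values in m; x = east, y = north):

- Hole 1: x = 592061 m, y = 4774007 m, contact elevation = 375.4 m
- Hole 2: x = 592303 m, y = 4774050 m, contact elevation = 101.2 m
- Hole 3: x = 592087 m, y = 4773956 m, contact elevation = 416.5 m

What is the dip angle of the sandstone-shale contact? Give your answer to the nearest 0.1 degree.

57.3°

Two edge vectors: Hole 1→Hole 2 = (242, 43, -274.2), Hole 1→Hole 3 = (26, -51, 41.1).
Normal n = (Hole 1→Hole 2) × (Hole 1→Hole 3) = (-12216.9, -17075.4, -13460).
So ∂z/∂x = −n_x/n_z = −0.90764 and ∂z/∂y = −n_y/n_z = −1.26860.
Gradient magnitude |∇z| = √(a² + b²) = √(0.82382 + 1.60935) = 1.55986.
True dip = arctan(1.55986) = 57.3°, dipping toward NE (azimuth ≈ 036°).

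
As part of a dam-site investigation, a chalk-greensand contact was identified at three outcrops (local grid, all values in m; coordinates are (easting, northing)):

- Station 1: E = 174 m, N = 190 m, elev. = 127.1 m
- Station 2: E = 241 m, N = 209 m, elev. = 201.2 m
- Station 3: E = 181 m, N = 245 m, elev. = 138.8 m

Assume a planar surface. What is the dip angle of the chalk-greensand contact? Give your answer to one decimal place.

Two edge vectors: Station 1→Station 2 = (67, 19, 74.1), Station 1→Station 3 = (7, 55, 11.7).
Normal n = (Station 1→Station 2) × (Station 1→Station 3) = (-3853.2, -265.2, 3552).
So ∂z/∂E = −n_x/n_z = 1.08480 and ∂z/∂N = −n_y/n_z = 0.07466.
Gradient magnitude |∇z| = √(a² + b²) = √(1.17679 + 0.00557) = 1.08736.
True dip = arctan(1.08736) = 47.4°, dipping toward W (azimuth ≈ 266°).

47.4°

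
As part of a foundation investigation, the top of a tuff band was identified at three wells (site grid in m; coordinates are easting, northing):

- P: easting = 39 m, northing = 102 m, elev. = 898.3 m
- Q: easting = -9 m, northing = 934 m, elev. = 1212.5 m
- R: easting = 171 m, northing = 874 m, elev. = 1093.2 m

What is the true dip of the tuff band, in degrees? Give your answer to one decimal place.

32.9°

Let the plane be z = a·easting + b·northing + c.
Q−P: −48a + 832b = 314.2;  R−P: 132a + 772b = 194.9.
Solving gives a = −0.54742, b = 0.34606.
Gradient magnitude |∇z| = √(a² + b²) = √(0.29967 + 0.11976) = 0.64764.
True dip = arctan(0.64764) = 32.9°, dipping toward ESE (azimuth ≈ 122°).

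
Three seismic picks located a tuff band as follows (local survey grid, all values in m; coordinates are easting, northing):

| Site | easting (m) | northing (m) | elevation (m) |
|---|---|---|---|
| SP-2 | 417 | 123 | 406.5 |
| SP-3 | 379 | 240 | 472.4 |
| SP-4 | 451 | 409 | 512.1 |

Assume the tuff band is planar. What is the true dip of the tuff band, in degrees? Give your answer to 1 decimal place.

Let the plane be z = a·easting + b·northing + c.
SP-3−SP-2: −38a + 117b = 65.9;  SP-4−SP-2: 34a + 286b = 105.6.
Solving gives a = −0.43730, b = 0.42122.
Gradient magnitude |∇z| = √(a² + b²) = √(0.19123 + 0.17742) = 0.60717.
True dip = arctan(0.60717) = 31.3°, dipping toward SE (azimuth ≈ 134°).

31.3°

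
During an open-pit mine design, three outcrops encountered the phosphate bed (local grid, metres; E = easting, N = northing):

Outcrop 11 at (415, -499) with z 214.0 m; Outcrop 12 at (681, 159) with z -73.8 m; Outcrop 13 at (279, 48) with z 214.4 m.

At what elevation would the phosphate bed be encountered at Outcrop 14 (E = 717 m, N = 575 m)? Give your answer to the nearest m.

Let the plane be z = a·E + b·N + c.
Outcrop 12−Outcrop 11: 266a + 658b = −287.8;  Outcrop 13−Outcrop 11: −136a + 547b = 0.4.
Solving gives a = −0.67105, b = −0.16611.
Then c = 214 − a·415 − b·-499 = 409.60.
At (717, 575): z = −481.1 − 95.5 + 409.60 = -167.1 m.

-167 m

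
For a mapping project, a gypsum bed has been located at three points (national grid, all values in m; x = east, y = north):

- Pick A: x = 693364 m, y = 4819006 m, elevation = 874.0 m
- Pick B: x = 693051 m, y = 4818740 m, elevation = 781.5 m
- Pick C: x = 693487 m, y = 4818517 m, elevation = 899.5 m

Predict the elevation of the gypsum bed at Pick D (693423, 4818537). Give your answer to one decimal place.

881.9 m

Let the plane be z = a·x + b·y + c.
Pick B−Pick A: −313a − 266b = −92.5;  Pick C−Pick A: 123a − 489b = 25.5.
Solving gives a = 0.279991926, b = 0.018280178.
Then c = 874 − a·693364 − b·4819006 = −281354.61.
At (693423, 4818537): z = 194152.8 + 88083.7 − 281354.61 = 881.9 m.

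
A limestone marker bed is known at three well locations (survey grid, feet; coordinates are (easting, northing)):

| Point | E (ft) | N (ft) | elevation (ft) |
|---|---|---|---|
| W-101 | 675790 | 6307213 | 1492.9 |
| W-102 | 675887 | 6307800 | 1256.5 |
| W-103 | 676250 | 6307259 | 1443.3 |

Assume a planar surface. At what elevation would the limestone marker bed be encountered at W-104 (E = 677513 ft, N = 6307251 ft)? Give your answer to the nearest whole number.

1360 ft

Let the plane be z = a·E + b·N + c.
W-102−W-101: 97a + 587b = −236.4;  W-103−W-101: 460a + 46b = −49.6.
Solving gives a = −0.06868857, b = −0.39137514.
Then c = 1492.9 − a·675790 − b·6307213 = 2516398.34.
At (677513, 6307251): z = −46537.4 − 2468501.3 + 2516398.34 = 1359.7 ft.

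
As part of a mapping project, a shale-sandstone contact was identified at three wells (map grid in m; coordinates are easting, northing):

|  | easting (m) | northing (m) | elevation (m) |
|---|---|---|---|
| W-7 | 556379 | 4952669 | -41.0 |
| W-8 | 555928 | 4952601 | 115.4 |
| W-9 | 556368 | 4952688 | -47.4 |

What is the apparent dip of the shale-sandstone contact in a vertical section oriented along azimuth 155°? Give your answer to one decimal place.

Let the plane be z = a·easting + b·northing + c.
W-8−W-7: −451a − 68b = 156.4;  W-9−W-7: −11a + 19b = −6.4.
Solving gives a = −0.27223, b = −0.49445.
Unit vector along 155° is (sin 155°, cos 155°) = (0.4226, -0.9063).
Slope in that direction = a·(0.4226) + b·(-0.9063) = 0.33307.
Apparent dip = arctan|0.33307| = 18.4° (true dip is 29.4°, so apparent ≤ true as expected).

18.4°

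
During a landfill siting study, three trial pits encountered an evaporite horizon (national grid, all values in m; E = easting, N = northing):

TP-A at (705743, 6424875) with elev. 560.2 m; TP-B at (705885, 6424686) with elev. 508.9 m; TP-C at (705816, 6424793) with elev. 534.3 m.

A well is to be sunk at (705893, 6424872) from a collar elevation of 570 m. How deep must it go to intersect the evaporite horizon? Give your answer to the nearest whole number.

58 m

Let the plane be z = a·E + b·N + c.
TP-B−TP-A: 142a − 189b = −51.3;  TP-C−TP-A: 73a − 82b = −25.9.
Solving gives a = −0.31978634, b = 0.03116582.
Then c = 560.2 − a·705743 − b·6424875 = 26010.71.
At (705893, 6424872): z_contact = −225734.9 + 200236.4 + 26010.71 = 512.1 m.
Depth below ground = 570 − 512.1 = 58 m.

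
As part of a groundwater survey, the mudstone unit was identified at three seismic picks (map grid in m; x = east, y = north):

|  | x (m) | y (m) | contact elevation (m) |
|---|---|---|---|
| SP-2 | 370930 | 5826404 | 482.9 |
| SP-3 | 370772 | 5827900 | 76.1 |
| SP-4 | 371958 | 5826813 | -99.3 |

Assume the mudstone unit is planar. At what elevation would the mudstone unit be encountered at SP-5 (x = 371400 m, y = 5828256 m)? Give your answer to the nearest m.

-313 m

Let the plane be z = a·x + b·y + c.
SP-3−SP-2: −158a + 1496b = −406.8;  SP-4−SP-2: 1028a + 409b = −582.2.
Solving gives a = −0.43967900, b = −0.31836182.
Then c = 482.9 − a·370930 − b·5826404 = 2018477.61.
At (371400, 5828256): z = −163296.8 − 1855494.2 + 2018477.61 = -313.4 m.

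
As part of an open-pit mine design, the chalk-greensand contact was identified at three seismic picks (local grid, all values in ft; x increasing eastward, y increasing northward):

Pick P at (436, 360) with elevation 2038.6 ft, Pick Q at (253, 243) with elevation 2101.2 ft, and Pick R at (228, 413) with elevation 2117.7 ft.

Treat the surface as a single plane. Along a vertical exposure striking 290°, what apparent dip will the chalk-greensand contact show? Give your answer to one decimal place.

19.9°

Two edge vectors: Pick P→Pick Q = (-183, -117, 62.6), Pick P→Pick R = (-208, 53, 79.1).
Normal n = (Pick P→Pick Q) × (Pick P→Pick R) = (-12572.5, 1454.5, -34035).
So ∂z/∂x = −n_x/n_z = −0.36940 and ∂z/∂y = −n_y/n_z = 0.04274.
Unit vector along 290° is (sin 290°, cos 290°) = (-0.9397, 0.3420).
Slope in that direction = a·(-0.9397) + b·(0.3420) = 0.36174.
Apparent dip = arctan|0.36174| = 19.9° (true dip is 20.4°, so apparent ≤ true as expected).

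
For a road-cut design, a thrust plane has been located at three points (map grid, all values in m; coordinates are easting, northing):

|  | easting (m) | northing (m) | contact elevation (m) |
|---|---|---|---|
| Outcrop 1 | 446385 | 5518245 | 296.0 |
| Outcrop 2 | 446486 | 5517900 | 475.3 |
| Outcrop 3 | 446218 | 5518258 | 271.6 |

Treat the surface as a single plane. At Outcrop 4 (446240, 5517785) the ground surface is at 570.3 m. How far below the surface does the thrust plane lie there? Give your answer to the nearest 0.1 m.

65.5 m

Let the plane be z = a·easting + b·northing + c.
Outcrop 2−Outcrop 1: 101a − 345b = 179.3;  Outcrop 3−Outcrop 1: −167a + 13b = −24.4.
Solving gives a = 0.108115165, b = −0.488059039.
Then c = 296 − a·446385 − b·5518245 = 2645264.36.
At (446240, 5517785): z_contact = 48245.31 − 2693004.84 + 2645264.36 = 504.83 m.
Depth below ground = 570.3 − 504.83 = 65.5 m.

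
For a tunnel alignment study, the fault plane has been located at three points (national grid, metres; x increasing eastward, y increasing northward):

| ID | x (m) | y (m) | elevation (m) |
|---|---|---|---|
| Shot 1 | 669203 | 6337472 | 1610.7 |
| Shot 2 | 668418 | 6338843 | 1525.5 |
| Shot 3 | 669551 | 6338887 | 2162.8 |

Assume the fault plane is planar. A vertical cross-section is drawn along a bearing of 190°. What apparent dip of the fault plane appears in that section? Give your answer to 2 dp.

Two edge vectors: Shot 1→Shot 2 = (-785, 1371, -85.2), Shot 1→Shot 3 = (348, 1415, 552.1).
Normal n = (Shot 1→Shot 2) × (Shot 1→Shot 3) = (877487.1, 403748.9, -1587883).
So ∂z/∂x = −n_x/n_z = 0.55261 and ∂z/∂y = −n_y/n_z = 0.25427.
Unit vector along 190° is (sin 190°, cos 190°) = (-0.1736, -0.9848).
Slope in that direction = a·(-0.1736) + b·(-0.9848) = −0.34637.
Apparent dip = arctan|0.34637| = 19.10° (true dip is 31.3°, so apparent ≤ true as expected).

19.10°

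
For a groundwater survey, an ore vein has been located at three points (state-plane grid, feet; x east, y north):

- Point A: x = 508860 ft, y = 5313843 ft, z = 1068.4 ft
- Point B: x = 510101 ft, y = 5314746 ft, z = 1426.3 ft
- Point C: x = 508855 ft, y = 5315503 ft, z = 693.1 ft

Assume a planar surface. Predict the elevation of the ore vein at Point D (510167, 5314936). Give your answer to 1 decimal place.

Two edge vectors: Point A→Point B = (1241, 903, 357.9), Point A→Point C = (-5, 1660, -375.3).
Normal n = (Point A→Point B) × (Point A→Point C) = (-933009.9, 463957.8, 2064575).
So ∂z/∂x = −n_x/n_z = 0.451913784 and ∂z/∂y = −n_y/n_z = −0.224723151.
Intercept c from Point A: 1068.4 − 229960.85 + 1194143.54 = 965251.10.
At (510167, 5314936): z = 230551.5 − 1194389.2 + 965251.10 = 1413.4 ft.

1413.4 ft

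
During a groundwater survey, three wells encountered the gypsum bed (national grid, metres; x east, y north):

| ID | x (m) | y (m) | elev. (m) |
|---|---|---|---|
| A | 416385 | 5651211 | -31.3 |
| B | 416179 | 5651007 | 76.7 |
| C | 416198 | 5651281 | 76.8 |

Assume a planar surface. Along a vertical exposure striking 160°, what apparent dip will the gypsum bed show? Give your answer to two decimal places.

12.94°

Let the plane be z = a·x + b·y + c.
B−A: −206a − 204b = 108;  C−A: −187a + 70b = 108.1.
Solving gives a = −0.56332, b = 0.03943.
Unit vector along 160° is (sin 160°, cos 160°) = (0.3420, -0.9397).
Slope in that direction = a·(0.3420) + b·(-0.9397) = −0.22971.
Apparent dip = arctan|0.22971| = 12.94° (true dip is 29.5°, so apparent ≤ true as expected).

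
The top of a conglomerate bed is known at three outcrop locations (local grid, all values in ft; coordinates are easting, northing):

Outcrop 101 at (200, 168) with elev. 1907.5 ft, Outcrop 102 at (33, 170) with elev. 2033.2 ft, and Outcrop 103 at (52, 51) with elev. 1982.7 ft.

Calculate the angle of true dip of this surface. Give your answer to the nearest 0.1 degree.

Let the plane be z = a·easting + b·northing + c.
Outcrop 102−Outcrop 101: −167a + 2b = 125.7;  Outcrop 103−Outcrop 101: −148a − 117b = 75.2.
Solving gives a = −0.74904, b = 0.30477.
Gradient magnitude |∇z| = √(a² + b²) = √(0.56107 + 0.09289) = 0.80868.
True dip = arctan(0.80868) = 39.0°, dipping toward ESE (azimuth ≈ 112°).

39.0°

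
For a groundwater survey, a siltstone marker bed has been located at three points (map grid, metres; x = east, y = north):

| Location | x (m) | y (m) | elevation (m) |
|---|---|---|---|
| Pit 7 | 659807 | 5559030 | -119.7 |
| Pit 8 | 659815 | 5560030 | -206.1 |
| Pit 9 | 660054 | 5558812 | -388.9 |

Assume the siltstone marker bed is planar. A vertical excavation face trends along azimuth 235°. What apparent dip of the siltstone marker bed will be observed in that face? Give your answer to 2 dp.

44.79°

Let the plane be z = a·x + b·y + c.
Pit 8−Pit 7: 8a + 1000b = −86.4;  Pit 9−Pit 7: 247a − 218b = −269.2.
Solving gives a = −1.15796, b = −0.07714.
Unit vector along 235° is (sin 235°, cos 235°) = (-0.8192, -0.5736).
Slope in that direction = a·(-0.8192) + b·(-0.5736) = 0.99279.
Apparent dip = arctan|0.99279| = 44.79° (true dip is 49.2°, so apparent ≤ true as expected).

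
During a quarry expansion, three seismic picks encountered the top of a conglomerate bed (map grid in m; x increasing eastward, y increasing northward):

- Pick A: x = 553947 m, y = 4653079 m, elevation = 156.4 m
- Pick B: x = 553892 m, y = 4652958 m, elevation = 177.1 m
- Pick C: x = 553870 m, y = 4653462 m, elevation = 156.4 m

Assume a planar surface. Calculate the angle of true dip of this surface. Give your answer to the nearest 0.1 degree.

Two edge vectors: Pick A→Pick B = (-55, -121, 20.7), Pick A→Pick C = (-77, 383, 0).
Normal n = (Pick A→Pick B) × (Pick A→Pick C) = (-7928.1, -1593.9, -30382).
So ∂z/∂x = −n_x/n_z = −0.26095 and ∂z/∂y = −n_y/n_z = −0.05246.
Gradient magnitude |∇z| = √(a² + b²) = √(0.06809 + 0.00275) = 0.26617.
True dip = arctan(0.26617) = 14.9°, dipping toward ENE (azimuth ≈ 079°).

14.9°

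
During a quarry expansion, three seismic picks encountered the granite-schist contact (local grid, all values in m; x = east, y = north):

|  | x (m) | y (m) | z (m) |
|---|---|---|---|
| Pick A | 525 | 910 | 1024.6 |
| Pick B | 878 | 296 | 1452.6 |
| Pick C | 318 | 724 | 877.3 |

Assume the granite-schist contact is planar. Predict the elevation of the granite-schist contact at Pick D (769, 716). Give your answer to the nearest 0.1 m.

Let the plane be z = a·x + b·y + c.
Pick B−Pick A: 353a − 614b = 428;  Pick C−Pick A: −207a − 186b = −147.3.
Solving gives a = 0.88220, b = −0.18987.
Then c = 1024.6 − a·525 − b·910 = 734.23.
At (769, 716): z = 678.4 − 135.9 + 734.23 = 1276.7 m.

1276.7 m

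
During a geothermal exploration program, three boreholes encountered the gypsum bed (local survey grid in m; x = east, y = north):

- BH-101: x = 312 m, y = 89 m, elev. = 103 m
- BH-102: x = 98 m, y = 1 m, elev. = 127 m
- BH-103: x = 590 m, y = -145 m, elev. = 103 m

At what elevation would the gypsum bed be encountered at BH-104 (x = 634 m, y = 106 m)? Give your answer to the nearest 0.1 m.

Two edge vectors: BH-101→BH-102 = (-214, -88, 24), BH-101→BH-103 = (278, -234, 0).
Normal n = (BH-101→BH-102) × (BH-101→BH-103) = (5616, 6672, 74540).
So ∂z/∂x = −n_x/n_z = −0.07534 and ∂z/∂y = −n_y/n_z = −0.08951.
Intercept c from BH-101: 103 + 23.51 + 7.97 = 134.47.
At (634, 106): z = −47.8 − 9.5 + 134.47 = 77.2 m.

77.2 m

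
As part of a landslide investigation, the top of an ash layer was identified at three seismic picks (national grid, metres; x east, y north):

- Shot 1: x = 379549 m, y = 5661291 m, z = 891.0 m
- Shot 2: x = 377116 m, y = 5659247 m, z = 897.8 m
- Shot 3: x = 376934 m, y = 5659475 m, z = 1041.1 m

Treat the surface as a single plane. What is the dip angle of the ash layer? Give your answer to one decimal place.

26.2°

Two edge vectors: Shot 1→Shot 2 = (-2433, -2044, 6.8), Shot 1→Shot 3 = (-2615, -1816, 150.1).
Normal n = (Shot 1→Shot 2) × (Shot 1→Shot 3) = (-294455.6, 347411.3, -926732).
So ∂z/∂x = −n_x/n_z = −0.31774 and ∂z/∂y = −n_y/n_z = 0.37488.
Gradient magnitude |∇z| = √(a² + b²) = √(0.10096 + 0.14053) = 0.49142.
True dip = arctan(0.49142) = 26.2°, dipping toward SE (azimuth ≈ 140°).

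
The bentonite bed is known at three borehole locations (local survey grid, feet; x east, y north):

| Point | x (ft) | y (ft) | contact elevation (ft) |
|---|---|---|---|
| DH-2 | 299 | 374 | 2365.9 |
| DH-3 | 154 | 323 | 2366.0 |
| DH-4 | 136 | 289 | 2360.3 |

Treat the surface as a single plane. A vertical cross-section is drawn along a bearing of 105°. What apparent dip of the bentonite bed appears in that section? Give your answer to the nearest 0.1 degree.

7.1°

Let the plane be z = a·x + b·y + c.
DH-3−DH-2: −145a − 51b = 0.1;  DH-4−DH-2: −163a − 85b = −5.6.
Solving gives a = −0.07331, b = 0.20646.
Unit vector along 105° is (sin 105°, cos 105°) = (0.9659, -0.2588).
Slope in that direction = a·(0.9659) + b·(-0.2588) = −0.12424.
Apparent dip = arctan|0.12424| = 7.1° (true dip is 12.4°, so apparent ≤ true as expected).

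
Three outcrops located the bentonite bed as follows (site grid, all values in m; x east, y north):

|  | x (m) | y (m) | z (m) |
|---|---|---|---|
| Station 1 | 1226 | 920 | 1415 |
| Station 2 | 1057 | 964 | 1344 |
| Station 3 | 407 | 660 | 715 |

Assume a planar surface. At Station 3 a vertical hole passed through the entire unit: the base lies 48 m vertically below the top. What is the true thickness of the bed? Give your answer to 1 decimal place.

Let the plane be z = a·x + b·y + c.
Station 2−Station 1: −169a + 44b = −71;  Station 3−Station 1: −819a − 260b = −700.
Solving gives a = 0.61593, b = 0.75211.
|∇z| = √(a²+b²) = 0.97214, so dip δ = arctan(0.97214) = 44.19°.
True thickness = vertical thickness × cos δ = 48 × cos 44.19° = 34.4 m.

34.4 m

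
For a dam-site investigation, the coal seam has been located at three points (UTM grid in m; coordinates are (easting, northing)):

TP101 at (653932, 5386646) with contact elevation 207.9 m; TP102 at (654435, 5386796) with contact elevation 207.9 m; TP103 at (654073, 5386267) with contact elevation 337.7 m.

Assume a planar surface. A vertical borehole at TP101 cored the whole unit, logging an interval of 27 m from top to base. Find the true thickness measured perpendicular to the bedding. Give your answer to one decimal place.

Two edge vectors: TP101→TP102 = (503, 150, 0), TP101→TP103 = (141, -379, 129.8).
Normal n = (TP101→TP102) × (TP101→TP103) = (19470, -65289.4, -211787).
So ∂z/∂E = −n_x/n_z = 0.09193 and ∂z/∂N = −n_y/n_z = −0.30828.
|∇z| = √(a²+b²) = 0.32169, so dip δ = arctan(0.32169) = 17.83°.
True thickness = vertical thickness × cos δ = 27 × cos 17.83° = 25.7 m.

25.7 m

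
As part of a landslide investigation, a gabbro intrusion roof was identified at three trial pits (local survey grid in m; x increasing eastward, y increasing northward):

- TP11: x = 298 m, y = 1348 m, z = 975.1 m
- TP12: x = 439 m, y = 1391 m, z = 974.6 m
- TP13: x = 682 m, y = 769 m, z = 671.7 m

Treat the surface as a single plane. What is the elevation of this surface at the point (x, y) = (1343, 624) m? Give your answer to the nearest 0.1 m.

Let the plane be z = a·x + b·y + c.
TP12−TP11: 141a + 43b = −0.5;  TP13−TP11: 384a − 579b = −303.4.
Solving gives a = −0.135869, b = 0.433897.
Then c = 975.1 − a·298 − b·1348 = 430.70.
At (1343, 624): z = −182.5 + 270.8 + 430.70 = 519.0 m.

519.0 m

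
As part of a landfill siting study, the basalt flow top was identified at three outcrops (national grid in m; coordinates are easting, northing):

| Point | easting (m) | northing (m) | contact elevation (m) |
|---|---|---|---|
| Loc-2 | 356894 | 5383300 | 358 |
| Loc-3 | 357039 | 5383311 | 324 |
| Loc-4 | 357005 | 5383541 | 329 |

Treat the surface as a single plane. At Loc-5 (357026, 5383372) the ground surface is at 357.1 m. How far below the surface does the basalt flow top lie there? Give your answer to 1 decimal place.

30.8 m

Two edge vectors: Loc-2→Loc-3 = (145, 11, -34), Loc-2→Loc-4 = (111, 241, -29).
Normal n = (Loc-2→Loc-3) × (Loc-2→Loc-4) = (7875, 431, 33724).
So ∂z/∂easting = −n_x/n_z = −0.233513225 and ∂z/∂northing = −n_y/n_z = −0.012780216.
Intercept c from Loc-2: 358 + 83339.47 + 68799.74 = 152497.21.
At (357026, 5383372): z_contact = −83370.29 − 68800.66 + 152497.21 = 326.26 m.
Depth below ground = 357.1 − 326.26 = 30.8 m.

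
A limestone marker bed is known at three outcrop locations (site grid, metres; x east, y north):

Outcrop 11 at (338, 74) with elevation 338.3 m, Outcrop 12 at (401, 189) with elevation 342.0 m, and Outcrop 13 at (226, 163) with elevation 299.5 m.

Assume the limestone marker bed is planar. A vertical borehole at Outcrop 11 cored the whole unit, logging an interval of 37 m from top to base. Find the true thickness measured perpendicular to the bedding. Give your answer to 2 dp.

Let the plane be z = a·x + b·y + c.
Outcrop 12−Outcrop 11: 63a + 115b = 3.7;  Outcrop 13−Outcrop 11: −112a + 89b = −38.8.
Solving gives a = 0.25917, b = −0.10981.
|∇z| = √(a²+b²) = 0.28147, so dip δ = arctan(0.28147) = 15.72°.
True thickness = vertical thickness × cos δ = 37 × cos 15.72° = 35.62 m.

35.62 m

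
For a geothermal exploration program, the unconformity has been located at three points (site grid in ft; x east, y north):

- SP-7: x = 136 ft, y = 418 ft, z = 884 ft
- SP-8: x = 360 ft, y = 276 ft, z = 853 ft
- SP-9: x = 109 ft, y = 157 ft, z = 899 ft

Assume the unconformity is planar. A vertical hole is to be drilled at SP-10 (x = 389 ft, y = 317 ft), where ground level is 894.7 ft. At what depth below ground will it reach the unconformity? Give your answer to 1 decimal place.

48.1 ft

Two edge vectors: SP-7→SP-8 = (224, -142, -31), SP-7→SP-9 = (-27, -261, 15).
Normal n = (SP-7→SP-8) × (SP-7→SP-9) = (-10221, -2523, -62298).
So ∂z/∂x = −n_x/n_z = −0.16407 and ∂z/∂y = −n_y/n_z = −0.04050.
Intercept c from SP-7: 884 + 22.31 + 16.93 = 923.24.
At (389, 317): z_contact = −63.82 − 12.84 + 923.24 = 846.58 ft.
Depth below ground = 894.7 − 846.58 = 48.1 ft.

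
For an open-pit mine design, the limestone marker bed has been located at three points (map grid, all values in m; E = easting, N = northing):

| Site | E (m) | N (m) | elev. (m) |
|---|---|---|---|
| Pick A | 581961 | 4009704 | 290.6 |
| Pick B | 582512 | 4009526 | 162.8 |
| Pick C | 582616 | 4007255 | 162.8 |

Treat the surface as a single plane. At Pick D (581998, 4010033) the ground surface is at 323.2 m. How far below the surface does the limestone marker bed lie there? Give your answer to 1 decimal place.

Two edge vectors: Pick A→Pick B = (551, -178, -127.8), Pick A→Pick C = (655, -2449, -127.8).
Normal n = (Pick A→Pick B) × (Pick A→Pick C) = (-290233.8, -13291.2, -1232809).
So ∂z/∂E = −n_x/n_z = −0.235424790 and ∂z/∂N = −n_y/n_z = −0.010781232.
Intercept c from Pick A: 290.6 + 137008.05 + 43229.55 = 180528.20.
At (581998, 4010033): z_contact = −137016.76 − 43233.10 + 180528.20 = 278.34 m.
Depth below ground = 323.2 − 278.34 = 44.9 m.

44.9 m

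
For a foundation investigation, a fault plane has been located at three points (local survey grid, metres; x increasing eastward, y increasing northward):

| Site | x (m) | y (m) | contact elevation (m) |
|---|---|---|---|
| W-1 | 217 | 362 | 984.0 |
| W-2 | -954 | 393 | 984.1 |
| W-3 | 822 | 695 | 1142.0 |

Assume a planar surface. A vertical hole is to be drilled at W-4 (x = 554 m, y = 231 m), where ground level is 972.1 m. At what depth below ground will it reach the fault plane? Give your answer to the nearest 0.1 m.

Let the plane be z = a·x + b·y + c.
W-2−W-1: −1171a + 31b = 0.1;  W-3−W-1: 605a + 333b = 158.
Solving gives a = 0.01190, b = 0.45285.
Then c = 984 − a·217 − b·362 = 817.49.
At (554, 231): z_contact = 6.59 + 104.61 + 817.49 = 928.69 m.
Depth below ground = 972.1 − 928.69 = 43.4 m.

43.4 m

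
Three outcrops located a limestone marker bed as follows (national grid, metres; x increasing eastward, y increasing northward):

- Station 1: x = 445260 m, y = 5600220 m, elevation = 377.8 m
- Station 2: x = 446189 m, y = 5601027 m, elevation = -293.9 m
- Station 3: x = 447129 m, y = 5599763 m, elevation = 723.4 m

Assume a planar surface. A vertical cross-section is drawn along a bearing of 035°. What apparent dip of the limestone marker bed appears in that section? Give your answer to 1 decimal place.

Let the plane be z = a·x + b·y + c.
Station 2−Station 1: 929a + 807b = −671.7;  Station 3−Station 1: 1869a − 457b = 345.6.
Solving gives a = −0.01452, b = −0.81563.
Unit vector along 035° is (sin 35°, cos 35°) = (0.5736, 0.8192).
Slope in that direction = a·(0.5736) + b·(0.8192) = −0.67645.
Apparent dip = arctan|0.67645| = 34.1° (true dip is 39.2°, so apparent ≤ true as expected).

34.1°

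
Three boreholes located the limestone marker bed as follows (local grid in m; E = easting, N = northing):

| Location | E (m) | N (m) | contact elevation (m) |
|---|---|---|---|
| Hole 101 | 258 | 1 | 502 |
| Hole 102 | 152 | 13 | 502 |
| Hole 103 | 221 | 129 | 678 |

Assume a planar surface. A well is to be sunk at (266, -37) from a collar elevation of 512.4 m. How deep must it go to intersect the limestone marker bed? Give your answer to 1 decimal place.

Two edge vectors: Hole 101→Hole 102 = (-106, 12, 0), Hole 101→Hole 103 = (-37, 128, 176).
Normal n = (Hole 101→Hole 102) × (Hole 101→Hole 103) = (2112, 18656, -13124).
So ∂z/∂E = −n_x/n_z = 0.16093 and ∂z/∂N = −n_y/n_z = 1.42152.
Intercept c from Hole 101: 502 − 41.52 − 1.42 = 459.06.
At (266, -37): z_contact = 42.81 − 52.60 + 459.06 = 449.27 m.
Depth below ground = 512.4 − 449.27 = 63.1 m.

63.1 m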